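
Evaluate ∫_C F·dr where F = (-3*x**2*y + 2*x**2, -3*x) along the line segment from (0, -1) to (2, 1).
-14/3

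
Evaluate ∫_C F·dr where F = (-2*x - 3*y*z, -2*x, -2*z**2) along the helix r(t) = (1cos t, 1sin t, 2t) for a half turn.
pi*(-32*pi**2 - 6 + 9*pi)/6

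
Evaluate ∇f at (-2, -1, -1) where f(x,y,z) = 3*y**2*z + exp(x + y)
(exp(-3), exp(-3) + 6, 3)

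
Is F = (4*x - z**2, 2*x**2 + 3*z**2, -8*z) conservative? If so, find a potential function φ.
No, ∇×F = (-6*z, -2*z, 4*x) ≠ 0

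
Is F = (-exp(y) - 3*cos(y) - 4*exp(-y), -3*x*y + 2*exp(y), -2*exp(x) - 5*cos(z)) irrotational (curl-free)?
No, ∇×F = (0, 2*exp(x), -3*y + exp(y) - 3*sin(y) - 4*exp(-y))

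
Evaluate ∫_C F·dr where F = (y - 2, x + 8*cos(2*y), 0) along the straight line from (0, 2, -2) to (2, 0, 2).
-4 - 4*sin(4)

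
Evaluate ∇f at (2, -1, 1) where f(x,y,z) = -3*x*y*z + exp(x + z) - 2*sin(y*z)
(3 + exp(3), -6 - 2*cos(1), 2*cos(1) + 6 + exp(3))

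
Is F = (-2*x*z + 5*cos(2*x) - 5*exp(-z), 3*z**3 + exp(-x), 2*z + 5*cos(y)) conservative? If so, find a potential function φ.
No, ∇×F = (-9*z**2 - 5*sin(y), -2*x + 5*exp(-z), -exp(-x)) ≠ 0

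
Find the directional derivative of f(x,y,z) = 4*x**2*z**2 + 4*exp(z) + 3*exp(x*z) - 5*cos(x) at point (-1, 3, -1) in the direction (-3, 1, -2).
sqrt(14)*(-2*cosh(1) + 15*sin(1) + 14*sinh(1) + 9*E + 40)/14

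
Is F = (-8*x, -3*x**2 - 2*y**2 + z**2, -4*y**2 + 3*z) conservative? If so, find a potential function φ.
No, ∇×F = (-8*y - 2*z, 0, -6*x) ≠ 0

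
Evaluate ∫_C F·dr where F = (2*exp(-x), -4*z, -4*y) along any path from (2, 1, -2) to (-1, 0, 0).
-8 - 2*E + 2*exp(-2)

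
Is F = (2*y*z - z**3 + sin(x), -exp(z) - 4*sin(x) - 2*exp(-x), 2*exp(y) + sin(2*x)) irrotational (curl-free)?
No, ∇×F = (2*exp(y) + exp(z), 2*y - 3*z**2 - 2*cos(2*x), -2*z - 4*cos(x) + 2*exp(-x))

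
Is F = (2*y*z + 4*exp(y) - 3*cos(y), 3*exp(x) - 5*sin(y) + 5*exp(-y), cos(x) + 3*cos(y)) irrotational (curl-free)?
No, ∇×F = (-3*sin(y), 2*y + sin(x), -2*z + 3*exp(x) - 4*exp(y) - 3*sin(y))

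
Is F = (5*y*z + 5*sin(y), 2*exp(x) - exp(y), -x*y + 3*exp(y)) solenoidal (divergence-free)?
No, ∇·F = -exp(y)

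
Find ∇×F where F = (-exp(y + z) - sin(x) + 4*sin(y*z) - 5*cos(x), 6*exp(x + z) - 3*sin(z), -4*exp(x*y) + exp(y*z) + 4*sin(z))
(-4*x*exp(x*y) + z*exp(y*z) - 6*exp(x + z) + 3*cos(z), 4*y*exp(x*y) + 4*y*cos(y*z) - exp(y + z), -4*z*cos(y*z) + 6*exp(x + z) + exp(y + z))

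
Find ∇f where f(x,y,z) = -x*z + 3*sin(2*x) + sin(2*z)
(-z + 6*cos(2*x), 0, -x + 2*cos(2*z))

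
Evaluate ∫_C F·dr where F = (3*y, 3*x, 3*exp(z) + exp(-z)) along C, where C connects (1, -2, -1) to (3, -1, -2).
-exp(2) - 3 - 3*exp(-1) + 3*exp(-2) + E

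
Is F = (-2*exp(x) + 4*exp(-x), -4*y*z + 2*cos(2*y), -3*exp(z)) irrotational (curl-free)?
No, ∇×F = (4*y, 0, 0)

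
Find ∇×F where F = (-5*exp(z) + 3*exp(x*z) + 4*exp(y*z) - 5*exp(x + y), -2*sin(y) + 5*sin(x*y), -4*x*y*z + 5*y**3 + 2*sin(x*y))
(-4*x*z + 2*x*cos(x*y) + 15*y**2, 3*x*exp(x*z) + 4*y*z + 4*y*exp(y*z) - 2*y*cos(x*y) - 5*exp(z), 5*y*cos(x*y) - 4*z*exp(y*z) + 5*exp(x + y))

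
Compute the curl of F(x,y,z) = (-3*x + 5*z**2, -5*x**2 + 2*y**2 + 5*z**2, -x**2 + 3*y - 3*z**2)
(3 - 10*z, 2*x + 10*z, -10*x)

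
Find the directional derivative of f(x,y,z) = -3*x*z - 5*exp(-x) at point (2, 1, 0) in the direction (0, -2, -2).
3*sqrt(2)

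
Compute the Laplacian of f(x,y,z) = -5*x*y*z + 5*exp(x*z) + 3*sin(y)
5*x**2*exp(x*z) + 5*z**2*exp(x*z) - 3*sin(y)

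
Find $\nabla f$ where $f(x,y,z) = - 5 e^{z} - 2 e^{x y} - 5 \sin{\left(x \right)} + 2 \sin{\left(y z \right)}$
(-2*y*exp(x*y) - 5*cos(x), -2*x*exp(x*y) + 2*z*cos(y*z), 2*y*cos(y*z) - 5*exp(z))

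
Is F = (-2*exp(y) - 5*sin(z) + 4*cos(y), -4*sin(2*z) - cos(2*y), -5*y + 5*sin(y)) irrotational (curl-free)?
No, ∇×F = (5*cos(y) + 8*cos(2*z) - 5, -5*cos(z), 2*exp(y) + 4*sin(y))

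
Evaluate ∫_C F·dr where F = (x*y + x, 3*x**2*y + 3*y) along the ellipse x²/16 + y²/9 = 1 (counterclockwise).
0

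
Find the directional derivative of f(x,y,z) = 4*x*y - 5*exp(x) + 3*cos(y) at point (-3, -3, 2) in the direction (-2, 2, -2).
sqrt(3)*(5/3 + exp(3)*sin(3))*exp(-3)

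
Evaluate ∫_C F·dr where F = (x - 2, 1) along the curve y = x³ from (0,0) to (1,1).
-1/2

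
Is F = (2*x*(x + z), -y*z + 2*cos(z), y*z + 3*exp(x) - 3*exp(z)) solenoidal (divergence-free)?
No, ∇·F = 4*x + y + z - 3*exp(z)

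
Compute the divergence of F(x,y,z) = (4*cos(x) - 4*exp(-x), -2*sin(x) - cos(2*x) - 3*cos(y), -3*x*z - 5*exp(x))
-3*x - 4*sin(x) + 3*sin(y) + 4*exp(-x)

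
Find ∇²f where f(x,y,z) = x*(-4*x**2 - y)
-24*x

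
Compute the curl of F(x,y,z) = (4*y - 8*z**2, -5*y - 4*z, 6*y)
(10, -16*z, -4)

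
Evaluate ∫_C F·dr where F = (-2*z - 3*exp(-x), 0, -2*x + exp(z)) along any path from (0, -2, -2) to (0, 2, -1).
-(1 - E)*exp(-2)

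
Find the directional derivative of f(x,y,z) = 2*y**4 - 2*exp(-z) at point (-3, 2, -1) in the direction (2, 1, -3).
sqrt(14)*(32 - 3*E)/7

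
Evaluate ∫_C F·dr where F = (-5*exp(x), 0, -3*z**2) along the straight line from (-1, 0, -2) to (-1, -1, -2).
0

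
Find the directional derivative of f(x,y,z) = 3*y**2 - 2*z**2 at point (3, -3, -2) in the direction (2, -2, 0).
9*sqrt(2)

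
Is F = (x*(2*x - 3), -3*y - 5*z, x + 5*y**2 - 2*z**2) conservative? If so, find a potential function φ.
No, ∇×F = (10*y + 5, -1, 0) ≠ 0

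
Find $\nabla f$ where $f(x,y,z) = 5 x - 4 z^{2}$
(5, 0, -8*z)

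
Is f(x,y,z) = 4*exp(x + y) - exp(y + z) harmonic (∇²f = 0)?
No, ∇²f = 8*exp(x + y) - 2*exp(y + z)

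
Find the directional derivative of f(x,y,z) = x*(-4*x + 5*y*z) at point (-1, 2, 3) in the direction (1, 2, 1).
-sqrt(6)/3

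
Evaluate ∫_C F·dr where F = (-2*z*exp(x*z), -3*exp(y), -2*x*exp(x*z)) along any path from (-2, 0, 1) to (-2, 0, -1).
-4*sinh(2)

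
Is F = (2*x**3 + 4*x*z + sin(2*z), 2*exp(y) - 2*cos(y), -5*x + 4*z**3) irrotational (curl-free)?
No, ∇×F = (0, 4*x + 2*cos(2*z) + 5, 0)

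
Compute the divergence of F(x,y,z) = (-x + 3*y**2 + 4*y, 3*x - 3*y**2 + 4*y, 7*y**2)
3 - 6*y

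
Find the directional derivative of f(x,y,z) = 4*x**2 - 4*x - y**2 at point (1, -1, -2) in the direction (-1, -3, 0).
-sqrt(10)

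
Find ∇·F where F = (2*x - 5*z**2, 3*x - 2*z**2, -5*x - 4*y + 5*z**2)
10*z + 2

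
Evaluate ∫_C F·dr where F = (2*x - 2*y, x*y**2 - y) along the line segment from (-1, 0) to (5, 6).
222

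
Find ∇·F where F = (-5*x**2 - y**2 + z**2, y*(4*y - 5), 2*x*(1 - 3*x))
-10*x + 8*y - 5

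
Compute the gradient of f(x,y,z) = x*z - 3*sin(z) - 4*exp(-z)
(z, 0, x - 3*cos(z) + 4*exp(-z))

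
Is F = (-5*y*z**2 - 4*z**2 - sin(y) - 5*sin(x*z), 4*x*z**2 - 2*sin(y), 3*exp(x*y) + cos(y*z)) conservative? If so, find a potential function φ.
No, ∇×F = (-8*x*z + 3*x*exp(x*y) - z*sin(y*z), -5*x*cos(x*z) - 10*y*z - 3*y*exp(x*y) - 8*z, 9*z**2 + cos(y)) ≠ 0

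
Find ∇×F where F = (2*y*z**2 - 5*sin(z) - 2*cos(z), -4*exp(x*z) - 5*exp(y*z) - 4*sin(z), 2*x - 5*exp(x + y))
(4*x*exp(x*z) + 5*y*exp(y*z) - 5*exp(x + y) + 4*cos(z), 4*y*z + 5*exp(x + y) + 2*sin(z) - 5*cos(z) - 2, 2*z*(-z - 2*exp(x*z)))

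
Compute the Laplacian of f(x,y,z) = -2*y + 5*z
0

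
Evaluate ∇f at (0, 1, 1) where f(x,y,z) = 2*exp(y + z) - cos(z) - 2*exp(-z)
(0, 2*exp(2), 2*exp(-1) + sin(1) + 2*exp(2))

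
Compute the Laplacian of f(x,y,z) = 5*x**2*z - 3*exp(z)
10*z - 3*exp(z)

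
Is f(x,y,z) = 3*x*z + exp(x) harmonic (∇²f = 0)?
No, ∇²f = exp(x)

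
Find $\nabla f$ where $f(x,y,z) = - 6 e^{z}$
(0, 0, -6*exp(z))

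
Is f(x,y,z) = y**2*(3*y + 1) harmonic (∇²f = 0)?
No, ∇²f = 18*y + 2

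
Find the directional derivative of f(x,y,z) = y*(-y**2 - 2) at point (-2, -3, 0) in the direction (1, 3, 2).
-87*sqrt(14)/14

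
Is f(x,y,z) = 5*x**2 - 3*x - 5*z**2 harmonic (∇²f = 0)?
Yes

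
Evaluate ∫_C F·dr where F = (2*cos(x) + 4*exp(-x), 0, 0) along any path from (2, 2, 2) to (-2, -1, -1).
-4*exp(2) - 4*sin(2) + 4*exp(-2)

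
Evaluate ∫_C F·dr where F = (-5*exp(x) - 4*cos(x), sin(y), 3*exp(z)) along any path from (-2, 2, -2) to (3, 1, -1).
-5*exp(3) - 4*sin(2) - 4*sin(3) - cos(1) + cos(2) + 2*exp(-2) + 3*exp(-1)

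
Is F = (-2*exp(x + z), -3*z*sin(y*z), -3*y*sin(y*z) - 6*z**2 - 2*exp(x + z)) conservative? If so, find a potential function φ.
Yes, F is conservative. φ = -2*z**3 - 2*exp(x + z) + 3*cos(y*z)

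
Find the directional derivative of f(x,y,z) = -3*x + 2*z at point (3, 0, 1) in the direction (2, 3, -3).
-6*sqrt(22)/11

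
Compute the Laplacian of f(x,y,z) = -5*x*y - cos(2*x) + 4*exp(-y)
4*cos(2*x) + 4*exp(-y)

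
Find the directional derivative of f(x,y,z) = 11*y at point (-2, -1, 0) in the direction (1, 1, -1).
11*sqrt(3)/3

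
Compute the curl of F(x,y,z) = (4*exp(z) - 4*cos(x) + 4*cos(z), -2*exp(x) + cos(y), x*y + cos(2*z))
(x, -y + 4*exp(z) - 4*sin(z), -2*exp(x))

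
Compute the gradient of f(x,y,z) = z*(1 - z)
(0, 0, 1 - 2*z)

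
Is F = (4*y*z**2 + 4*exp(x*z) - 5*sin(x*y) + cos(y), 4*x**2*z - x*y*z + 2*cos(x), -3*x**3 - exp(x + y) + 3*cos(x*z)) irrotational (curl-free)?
No, ∇×F = (-4*x**2 + x*y - exp(x + y), 9*x**2 + 4*x*exp(x*z) + 8*y*z + 3*z*sin(x*z) + exp(x + y), 8*x*z + 5*x*cos(x*y) - y*z - 4*z**2 - 2*sin(x) + sin(y))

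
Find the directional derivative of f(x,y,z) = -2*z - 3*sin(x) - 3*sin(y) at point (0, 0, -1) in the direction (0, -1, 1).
sqrt(2)/2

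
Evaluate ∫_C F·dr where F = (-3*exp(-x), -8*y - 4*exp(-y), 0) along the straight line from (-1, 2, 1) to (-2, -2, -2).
(-4 + (-3 + 7*E)*exp(3))*exp(-2)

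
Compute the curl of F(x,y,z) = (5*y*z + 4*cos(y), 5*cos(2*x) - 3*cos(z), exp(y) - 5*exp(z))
(exp(y) - 3*sin(z), 5*y, -5*z - 10*sin(2*x) + 4*sin(y))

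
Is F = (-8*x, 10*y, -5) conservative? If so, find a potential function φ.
Yes, F is conservative. φ = -4*x**2 + 5*y**2 - 5*z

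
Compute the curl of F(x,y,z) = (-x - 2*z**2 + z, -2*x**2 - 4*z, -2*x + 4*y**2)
(8*y + 4, 3 - 4*z, -4*x)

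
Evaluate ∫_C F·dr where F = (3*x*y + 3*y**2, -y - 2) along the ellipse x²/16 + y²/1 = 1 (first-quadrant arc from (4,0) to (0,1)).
-53/2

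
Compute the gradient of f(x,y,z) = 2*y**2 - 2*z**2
(0, 4*y, -4*z)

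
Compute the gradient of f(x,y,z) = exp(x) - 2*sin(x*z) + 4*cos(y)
(-2*z*cos(x*z) + exp(x), -4*sin(y), -2*x*cos(x*z))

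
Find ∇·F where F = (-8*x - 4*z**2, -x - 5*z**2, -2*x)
-8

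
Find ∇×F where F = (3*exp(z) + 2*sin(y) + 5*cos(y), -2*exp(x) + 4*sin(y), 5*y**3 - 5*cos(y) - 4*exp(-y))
(15*y**2 + 5*sin(y) + 4*exp(-y), 3*exp(z), -2*exp(x) + 5*sin(y) - 2*cos(y))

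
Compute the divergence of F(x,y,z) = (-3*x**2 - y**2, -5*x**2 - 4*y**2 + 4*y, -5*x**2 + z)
-6*x - 8*y + 5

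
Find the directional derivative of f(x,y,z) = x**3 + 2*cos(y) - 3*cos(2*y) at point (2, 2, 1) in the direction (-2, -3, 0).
6*sqrt(13)*(-4 + sin(2) - 3*sin(4))/13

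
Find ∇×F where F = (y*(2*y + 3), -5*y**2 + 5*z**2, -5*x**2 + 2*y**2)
(4*y - 10*z, 10*x, -4*y - 3)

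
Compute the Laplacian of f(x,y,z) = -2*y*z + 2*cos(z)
-2*cos(z)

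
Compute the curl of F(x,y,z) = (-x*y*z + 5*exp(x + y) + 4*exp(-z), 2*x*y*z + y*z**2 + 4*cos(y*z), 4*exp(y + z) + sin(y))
(-2*x*y - 2*y*z + 4*y*sin(y*z) + 4*exp(y + z) + cos(y), -x*y - 4*exp(-z), x*z + 2*y*z - 5*exp(x + y))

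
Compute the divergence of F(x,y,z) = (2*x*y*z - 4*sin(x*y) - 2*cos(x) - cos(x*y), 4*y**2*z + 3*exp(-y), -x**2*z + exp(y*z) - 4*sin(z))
-x**2 + 10*y*z + y*exp(y*z) + y*sin(x*y) - 4*y*cos(x*y) + 2*sin(x) - 4*cos(z) - 3*exp(-y)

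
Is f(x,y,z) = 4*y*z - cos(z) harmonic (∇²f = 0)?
No, ∇²f = cos(z)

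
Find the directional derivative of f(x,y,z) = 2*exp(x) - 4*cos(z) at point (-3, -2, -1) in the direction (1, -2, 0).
2*sqrt(5)*exp(-3)/5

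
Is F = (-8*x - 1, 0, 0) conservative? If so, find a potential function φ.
Yes, F is conservative. φ = x*(-4*x - 1)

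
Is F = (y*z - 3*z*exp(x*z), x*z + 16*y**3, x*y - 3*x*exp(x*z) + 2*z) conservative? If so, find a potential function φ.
Yes, F is conservative. φ = x*y*z + 4*y**4 + z**2 - 3*exp(x*z)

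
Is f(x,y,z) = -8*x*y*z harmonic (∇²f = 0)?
Yes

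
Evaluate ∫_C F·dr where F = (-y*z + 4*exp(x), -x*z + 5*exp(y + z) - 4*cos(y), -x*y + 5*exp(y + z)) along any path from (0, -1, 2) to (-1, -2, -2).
-5*E - 4*sin(1) + 5*exp(-4) + 4*exp(-1) + 4*sin(2)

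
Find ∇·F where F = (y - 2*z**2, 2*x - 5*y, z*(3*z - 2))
6*z - 7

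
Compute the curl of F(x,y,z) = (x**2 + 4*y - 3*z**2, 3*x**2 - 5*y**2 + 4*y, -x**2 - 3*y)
(-3, 2*x - 6*z, 6*x - 4)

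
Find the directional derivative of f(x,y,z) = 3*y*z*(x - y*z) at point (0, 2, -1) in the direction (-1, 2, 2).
10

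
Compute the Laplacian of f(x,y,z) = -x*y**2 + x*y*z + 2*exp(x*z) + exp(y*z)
2*x**2*exp(x*z) - 2*x + y**2*exp(y*z) + 2*z**2*exp(x*z) + z**2*exp(y*z)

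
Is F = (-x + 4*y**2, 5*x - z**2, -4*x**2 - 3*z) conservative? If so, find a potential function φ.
No, ∇×F = (2*z, 8*x, 5 - 8*y) ≠ 0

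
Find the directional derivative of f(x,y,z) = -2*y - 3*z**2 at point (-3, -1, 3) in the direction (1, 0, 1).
-9*sqrt(2)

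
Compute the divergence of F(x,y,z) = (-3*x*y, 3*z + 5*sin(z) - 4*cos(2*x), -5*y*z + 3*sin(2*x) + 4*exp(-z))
-8*y - 4*exp(-z)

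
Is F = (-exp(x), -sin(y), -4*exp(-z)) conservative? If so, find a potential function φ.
Yes, F is conservative. φ = -exp(x) + cos(y) + 4*exp(-z)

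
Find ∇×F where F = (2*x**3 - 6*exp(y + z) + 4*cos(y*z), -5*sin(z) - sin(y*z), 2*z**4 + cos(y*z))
(y*cos(y*z) - z*sin(y*z) + 5*cos(z), -4*y*sin(y*z) - 6*exp(y + z), 4*z*sin(y*z) + 6*exp(y + z))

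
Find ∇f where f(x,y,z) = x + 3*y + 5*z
(1, 3, 5)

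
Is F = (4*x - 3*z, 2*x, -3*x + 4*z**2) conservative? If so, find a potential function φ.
No, ∇×F = (0, 0, 2) ≠ 0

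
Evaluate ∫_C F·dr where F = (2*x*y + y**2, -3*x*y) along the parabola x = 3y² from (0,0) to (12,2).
1092/5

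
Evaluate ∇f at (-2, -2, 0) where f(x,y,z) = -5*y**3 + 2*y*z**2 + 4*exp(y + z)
(0, -60 + 4*exp(-2), 4*exp(-2))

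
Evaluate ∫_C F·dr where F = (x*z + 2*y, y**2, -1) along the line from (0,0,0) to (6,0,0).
0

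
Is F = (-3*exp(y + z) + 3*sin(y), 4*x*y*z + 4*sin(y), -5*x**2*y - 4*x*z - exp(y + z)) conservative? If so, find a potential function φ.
No, ∇×F = (-5*x**2 - 4*x*y - exp(y + z), 10*x*y + 4*z - 3*exp(y + z), 4*y*z + 3*exp(y + z) - 3*cos(y)) ≠ 0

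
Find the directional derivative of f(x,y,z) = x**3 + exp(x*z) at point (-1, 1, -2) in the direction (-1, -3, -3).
sqrt(19)*(-3 + 5*exp(2))/19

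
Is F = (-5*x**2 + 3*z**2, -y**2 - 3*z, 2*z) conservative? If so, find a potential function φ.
No, ∇×F = (3, 6*z, 0) ≠ 0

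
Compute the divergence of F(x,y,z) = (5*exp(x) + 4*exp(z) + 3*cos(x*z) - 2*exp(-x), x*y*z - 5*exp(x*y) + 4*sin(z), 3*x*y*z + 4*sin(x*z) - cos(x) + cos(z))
3*x*y + x*z - 5*x*exp(x*y) + 4*x*cos(x*z) - 3*z*sin(x*z) + 5*exp(x) - sin(z) + 2*exp(-x)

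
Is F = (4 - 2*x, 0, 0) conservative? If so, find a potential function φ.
Yes, F is conservative. φ = x*(4 - x)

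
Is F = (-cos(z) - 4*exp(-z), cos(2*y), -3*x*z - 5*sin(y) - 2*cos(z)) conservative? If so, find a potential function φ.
No, ∇×F = (-5*cos(y), 3*z + sin(z) + 4*exp(-z), 0) ≠ 0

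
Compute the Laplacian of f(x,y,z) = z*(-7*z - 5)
-14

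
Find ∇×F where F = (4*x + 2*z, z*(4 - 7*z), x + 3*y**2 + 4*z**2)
(6*y + 14*z - 4, 1, 0)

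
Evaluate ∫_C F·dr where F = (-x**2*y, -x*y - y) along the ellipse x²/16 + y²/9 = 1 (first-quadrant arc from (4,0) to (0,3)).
-33/2 + 12*pi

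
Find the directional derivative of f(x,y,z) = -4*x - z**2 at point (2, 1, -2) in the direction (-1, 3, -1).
0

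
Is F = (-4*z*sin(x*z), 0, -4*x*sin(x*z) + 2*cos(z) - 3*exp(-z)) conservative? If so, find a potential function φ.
Yes, F is conservative. φ = 2*sin(z) + 4*cos(x*z) + 3*exp(-z)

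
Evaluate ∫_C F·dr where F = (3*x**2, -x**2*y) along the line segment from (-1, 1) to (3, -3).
8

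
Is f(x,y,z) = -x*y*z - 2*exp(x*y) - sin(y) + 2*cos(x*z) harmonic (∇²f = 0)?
No, ∇²f = -2*x**2*exp(x*y) - 2*x**2*cos(x*z) - 2*y**2*exp(x*y) - 2*z**2*cos(x*z) + sin(y)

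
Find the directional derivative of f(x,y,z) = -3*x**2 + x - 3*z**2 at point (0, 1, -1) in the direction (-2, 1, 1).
2*sqrt(6)/3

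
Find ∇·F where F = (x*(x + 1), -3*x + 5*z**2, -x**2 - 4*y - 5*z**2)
2*x - 10*z + 1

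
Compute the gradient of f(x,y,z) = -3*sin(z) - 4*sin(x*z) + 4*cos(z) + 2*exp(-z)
(-4*z*cos(x*z), 0, -4*x*cos(x*z) - 4*sin(z) - 3*cos(z) - 2*exp(-z))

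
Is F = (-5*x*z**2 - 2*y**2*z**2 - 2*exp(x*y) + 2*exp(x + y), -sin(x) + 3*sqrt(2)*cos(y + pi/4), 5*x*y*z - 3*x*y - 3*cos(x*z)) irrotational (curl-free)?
No, ∇×F = (x*(5*z - 3), -10*x*z - 4*y**2*z - 5*y*z + 3*y - 3*z*sin(x*z), 2*x*exp(x*y) + 4*y*z**2 - 2*exp(x + y) - cos(x))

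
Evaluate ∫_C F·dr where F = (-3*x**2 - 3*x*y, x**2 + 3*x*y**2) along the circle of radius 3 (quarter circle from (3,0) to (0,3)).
243*pi/16 + 72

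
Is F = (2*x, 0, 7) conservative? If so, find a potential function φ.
Yes, F is conservative. φ = x**2 + 7*z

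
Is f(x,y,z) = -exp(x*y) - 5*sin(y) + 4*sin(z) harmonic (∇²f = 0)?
No, ∇²f = -x**2*exp(x*y) - y**2*exp(x*y) + 5*sin(y) - 4*sin(z)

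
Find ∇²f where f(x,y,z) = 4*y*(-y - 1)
-8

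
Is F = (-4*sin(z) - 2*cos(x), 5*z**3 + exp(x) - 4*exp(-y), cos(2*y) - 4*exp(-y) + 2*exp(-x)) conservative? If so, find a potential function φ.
No, ∇×F = (-15*z**2 - 2*sin(2*y) + 4*exp(-y), -4*cos(z) + 2*exp(-x), exp(x)) ≠ 0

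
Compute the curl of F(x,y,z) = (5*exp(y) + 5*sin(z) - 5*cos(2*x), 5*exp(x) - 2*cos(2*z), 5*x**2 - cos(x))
(-4*sin(2*z), -10*x - sin(x) + 5*cos(z), 5*exp(x) - 5*exp(y))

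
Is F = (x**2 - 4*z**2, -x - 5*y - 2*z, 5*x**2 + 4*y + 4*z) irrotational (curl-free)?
No, ∇×F = (6, -10*x - 8*z, -1)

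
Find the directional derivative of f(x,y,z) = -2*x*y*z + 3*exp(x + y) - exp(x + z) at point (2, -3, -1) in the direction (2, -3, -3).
sqrt(22)*(-60*E - 3 + exp(2))*exp(-1)/22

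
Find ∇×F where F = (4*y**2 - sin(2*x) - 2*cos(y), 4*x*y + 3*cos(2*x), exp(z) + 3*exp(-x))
(0, 3*exp(-x), -4*y - 6*sin(2*x) - 2*sin(y))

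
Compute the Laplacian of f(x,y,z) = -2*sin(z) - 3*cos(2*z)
2*sin(z) + 12*cos(2*z)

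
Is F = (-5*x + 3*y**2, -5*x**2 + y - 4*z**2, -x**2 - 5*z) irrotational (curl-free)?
No, ∇×F = (8*z, 2*x, -10*x - 6*y)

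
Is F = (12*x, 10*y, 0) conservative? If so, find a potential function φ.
Yes, F is conservative. φ = 6*x**2 + 5*y**2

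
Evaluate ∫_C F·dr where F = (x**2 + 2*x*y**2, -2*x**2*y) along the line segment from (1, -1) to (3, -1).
50/3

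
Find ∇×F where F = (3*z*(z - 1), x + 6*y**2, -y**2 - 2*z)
(-2*y, 6*z - 3, 1)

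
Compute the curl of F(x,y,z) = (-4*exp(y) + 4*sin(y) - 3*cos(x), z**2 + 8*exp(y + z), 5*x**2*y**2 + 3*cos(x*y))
(10*x**2*y - 3*x*sin(x*y) - 2*z - 8*exp(y + z), y*(-10*x*y + 3*sin(x*y)), 4*exp(y) - 4*cos(y))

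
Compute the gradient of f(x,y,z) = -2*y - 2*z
(0, -2, -2)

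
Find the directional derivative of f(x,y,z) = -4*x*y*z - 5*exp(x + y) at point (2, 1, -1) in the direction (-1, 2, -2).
28/3 - 5*exp(3)/3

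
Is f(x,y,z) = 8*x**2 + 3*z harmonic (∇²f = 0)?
No, ∇²f = 16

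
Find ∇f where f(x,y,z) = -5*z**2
(0, 0, -10*z)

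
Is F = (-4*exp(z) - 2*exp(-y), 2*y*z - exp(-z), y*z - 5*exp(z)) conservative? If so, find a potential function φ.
No, ∇×F = (-2*y + z - exp(-z), -4*exp(z), -2*exp(-y)) ≠ 0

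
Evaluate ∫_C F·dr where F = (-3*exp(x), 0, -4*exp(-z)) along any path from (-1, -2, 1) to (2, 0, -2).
-(1 - exp(3))*exp(-1)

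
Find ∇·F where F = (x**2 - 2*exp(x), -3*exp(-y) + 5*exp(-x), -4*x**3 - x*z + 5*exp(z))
x - 2*exp(x) + 5*exp(z) + 3*exp(-y)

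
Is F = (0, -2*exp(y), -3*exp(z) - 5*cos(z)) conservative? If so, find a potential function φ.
Yes, F is conservative. φ = -2*exp(y) - 3*exp(z) - 5*sin(z)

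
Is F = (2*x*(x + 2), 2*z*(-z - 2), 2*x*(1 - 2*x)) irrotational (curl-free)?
No, ∇×F = (4*z + 4, 8*x - 2, 0)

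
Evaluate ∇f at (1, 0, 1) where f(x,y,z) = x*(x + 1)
(3, 0, 0)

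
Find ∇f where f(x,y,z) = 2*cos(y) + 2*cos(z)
(0, -2*sin(y), -2*sin(z))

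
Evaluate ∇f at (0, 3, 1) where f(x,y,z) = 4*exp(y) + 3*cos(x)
(0, 4*exp(3), 0)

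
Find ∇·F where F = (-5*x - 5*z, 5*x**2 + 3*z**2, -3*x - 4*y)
-5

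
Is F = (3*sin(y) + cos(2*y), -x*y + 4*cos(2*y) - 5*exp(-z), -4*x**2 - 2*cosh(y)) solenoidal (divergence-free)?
No, ∇·F = -x - 8*sin(2*y)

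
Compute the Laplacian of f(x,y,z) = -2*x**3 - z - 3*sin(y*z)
-12*x + 3*y**2*sin(y*z) + 3*z**2*sin(y*z)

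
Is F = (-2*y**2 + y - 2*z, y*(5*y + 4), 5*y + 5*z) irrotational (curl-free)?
No, ∇×F = (5, -2, 4*y - 1)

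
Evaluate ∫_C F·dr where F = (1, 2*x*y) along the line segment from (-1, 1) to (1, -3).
22/3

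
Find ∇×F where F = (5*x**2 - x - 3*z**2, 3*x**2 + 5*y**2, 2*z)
(0, -6*z, 6*x)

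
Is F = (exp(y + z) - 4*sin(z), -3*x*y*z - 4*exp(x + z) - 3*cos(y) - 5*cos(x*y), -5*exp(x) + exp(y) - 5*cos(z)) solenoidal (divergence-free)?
No, ∇·F = -3*x*z + 5*x*sin(x*y) + 3*sin(y) + 5*sin(z)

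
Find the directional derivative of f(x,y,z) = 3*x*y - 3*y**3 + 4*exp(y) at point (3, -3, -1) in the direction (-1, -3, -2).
3*sqrt(14)*(-4 + 75*exp(3))*exp(-3)/14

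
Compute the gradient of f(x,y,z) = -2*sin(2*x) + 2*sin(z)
(-4*cos(2*x), 0, 2*cos(z))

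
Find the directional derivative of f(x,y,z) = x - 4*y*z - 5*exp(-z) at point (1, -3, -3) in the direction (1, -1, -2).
5*sqrt(6)*(-2*exp(3) - 7)/6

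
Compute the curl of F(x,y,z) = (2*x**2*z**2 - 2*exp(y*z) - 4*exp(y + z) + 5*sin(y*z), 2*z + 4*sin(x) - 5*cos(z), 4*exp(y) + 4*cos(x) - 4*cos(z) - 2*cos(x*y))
(2*x*sin(x*y) + 4*exp(y) - 5*sin(z) - 2, 4*x**2*z - 2*y*exp(y*z) - 2*y*sin(x*y) + 5*y*cos(y*z) - 4*exp(y + z) + 4*sin(x), 2*z*exp(y*z) - 5*z*cos(y*z) + 4*exp(y + z) + 4*cos(x))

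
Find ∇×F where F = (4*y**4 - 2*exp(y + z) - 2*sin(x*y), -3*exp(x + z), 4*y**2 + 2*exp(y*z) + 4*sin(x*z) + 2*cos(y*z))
(8*y + 2*z*exp(y*z) - 2*z*sin(y*z) + 3*exp(x + z), -4*z*cos(x*z) - 2*exp(y + z), 2*x*cos(x*y) - 16*y**3 - 3*exp(x + z) + 2*exp(y + z))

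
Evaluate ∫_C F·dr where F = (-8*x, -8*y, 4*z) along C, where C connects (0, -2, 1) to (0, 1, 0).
10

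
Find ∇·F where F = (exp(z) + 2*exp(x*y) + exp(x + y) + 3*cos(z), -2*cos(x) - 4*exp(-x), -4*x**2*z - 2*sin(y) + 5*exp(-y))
-4*x**2 + 2*y*exp(x*y) + exp(x + y)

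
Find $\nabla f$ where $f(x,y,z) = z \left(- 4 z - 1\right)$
(0, 0, -8*z - 1)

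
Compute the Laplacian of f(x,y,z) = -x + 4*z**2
8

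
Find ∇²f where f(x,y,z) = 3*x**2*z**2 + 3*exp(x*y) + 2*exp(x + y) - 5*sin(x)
3*x**2*exp(x*y) + 6*x**2 + 3*y**2*exp(x*y) + 6*z**2 + 4*exp(x + y) + 5*sin(x)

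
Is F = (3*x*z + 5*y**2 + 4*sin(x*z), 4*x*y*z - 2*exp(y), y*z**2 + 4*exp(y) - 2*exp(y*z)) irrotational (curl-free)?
No, ∇×F = (-4*x*y + z**2 - 2*z*exp(y*z) + 4*exp(y), x*(4*cos(x*z) + 3), 2*y*(2*z - 5))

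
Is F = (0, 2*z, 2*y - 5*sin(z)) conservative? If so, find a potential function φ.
Yes, F is conservative. φ = 2*y*z + 5*cos(z)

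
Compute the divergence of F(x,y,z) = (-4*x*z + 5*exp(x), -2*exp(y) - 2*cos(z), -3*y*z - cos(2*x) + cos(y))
-3*y - 4*z + 5*exp(x) - 2*exp(y)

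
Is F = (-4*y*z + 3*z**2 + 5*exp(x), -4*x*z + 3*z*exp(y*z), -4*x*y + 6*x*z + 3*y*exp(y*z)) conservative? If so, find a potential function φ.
Yes, F is conservative. φ = -4*x*y*z + 3*x*z**2 + 5*exp(x) + 3*exp(y*z)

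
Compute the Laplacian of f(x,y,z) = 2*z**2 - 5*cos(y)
5*cos(y) + 4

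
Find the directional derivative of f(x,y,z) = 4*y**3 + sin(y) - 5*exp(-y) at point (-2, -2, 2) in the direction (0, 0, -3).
0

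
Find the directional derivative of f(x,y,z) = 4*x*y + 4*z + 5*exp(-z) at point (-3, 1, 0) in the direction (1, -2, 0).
28*sqrt(5)/5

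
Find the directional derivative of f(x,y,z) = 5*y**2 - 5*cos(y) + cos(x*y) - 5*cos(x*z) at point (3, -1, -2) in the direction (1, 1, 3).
sqrt(11)*(-10 - 5*sin(1) + 2*sin(3) - 35*sin(6))/11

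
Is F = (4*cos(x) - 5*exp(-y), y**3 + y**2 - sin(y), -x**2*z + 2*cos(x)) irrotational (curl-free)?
No, ∇×F = (0, 2*x*z + 2*sin(x), -5*exp(-y))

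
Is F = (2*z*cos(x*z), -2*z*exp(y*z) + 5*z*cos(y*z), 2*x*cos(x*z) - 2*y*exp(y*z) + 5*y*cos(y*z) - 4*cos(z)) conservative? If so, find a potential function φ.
Yes, F is conservative. φ = -2*exp(y*z) - 4*sin(z) + 2*sin(x*z) + 5*sin(y*z)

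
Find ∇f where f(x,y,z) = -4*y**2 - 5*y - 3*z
(0, -8*y - 5, -3)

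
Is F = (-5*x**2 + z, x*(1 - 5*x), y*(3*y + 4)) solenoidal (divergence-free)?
No, ∇·F = -10*x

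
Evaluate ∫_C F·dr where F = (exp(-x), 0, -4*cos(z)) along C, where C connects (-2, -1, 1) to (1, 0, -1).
-exp(-1) + 8*sin(1) + exp(2)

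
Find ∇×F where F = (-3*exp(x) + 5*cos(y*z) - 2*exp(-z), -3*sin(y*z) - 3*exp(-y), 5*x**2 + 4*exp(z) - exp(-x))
(3*y*cos(y*z), -10*x - 5*y*sin(y*z) + 2*exp(-z) - exp(-x), 5*z*sin(y*z))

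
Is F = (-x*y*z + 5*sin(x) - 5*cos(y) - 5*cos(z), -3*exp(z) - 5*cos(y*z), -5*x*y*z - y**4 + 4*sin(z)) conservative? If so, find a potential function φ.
No, ∇×F = (-5*x*z - 4*y**3 - 5*y*sin(y*z) + 3*exp(z), -x*y + 5*y*z + 5*sin(z), x*z - 5*sin(y)) ≠ 0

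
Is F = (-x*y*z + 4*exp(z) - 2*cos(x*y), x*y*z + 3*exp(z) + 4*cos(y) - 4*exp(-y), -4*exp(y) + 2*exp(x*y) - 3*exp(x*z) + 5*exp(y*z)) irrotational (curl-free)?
No, ∇×F = (-x*y + 2*x*exp(x*y) + 5*z*exp(y*z) - 4*exp(y) - 3*exp(z), -x*y - 2*y*exp(x*y) + 3*z*exp(x*z) + 4*exp(z), x*z - 2*x*sin(x*y) + y*z)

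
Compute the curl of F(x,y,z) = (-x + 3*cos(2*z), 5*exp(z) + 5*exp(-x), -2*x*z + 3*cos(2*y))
(-5*exp(z) - 6*sin(2*y), 2*z - 6*sin(2*z), -5*exp(-x))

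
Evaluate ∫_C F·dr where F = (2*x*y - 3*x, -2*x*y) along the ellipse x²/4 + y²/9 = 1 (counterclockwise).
0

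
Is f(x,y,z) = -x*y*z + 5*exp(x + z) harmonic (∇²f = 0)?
No, ∇²f = 10*exp(x + z)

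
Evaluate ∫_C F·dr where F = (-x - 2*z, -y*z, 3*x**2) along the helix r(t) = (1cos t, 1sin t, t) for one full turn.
-pi/2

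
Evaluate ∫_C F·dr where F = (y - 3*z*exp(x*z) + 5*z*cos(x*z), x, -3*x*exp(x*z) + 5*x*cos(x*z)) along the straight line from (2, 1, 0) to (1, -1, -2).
-5*sin(2) - 3*exp(-2)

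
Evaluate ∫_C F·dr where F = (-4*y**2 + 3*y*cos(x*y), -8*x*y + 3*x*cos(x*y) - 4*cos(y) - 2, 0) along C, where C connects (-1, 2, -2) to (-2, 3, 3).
-4*sin(3) - 3*sin(6) + 7*sin(2) + 54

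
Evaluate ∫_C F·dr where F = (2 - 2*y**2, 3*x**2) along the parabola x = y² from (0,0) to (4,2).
56/5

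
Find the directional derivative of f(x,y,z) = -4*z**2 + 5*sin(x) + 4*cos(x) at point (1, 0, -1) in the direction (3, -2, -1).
sqrt(14)*(-12*sin(1) - 8 + 15*cos(1))/14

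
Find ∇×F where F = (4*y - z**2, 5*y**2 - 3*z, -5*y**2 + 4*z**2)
(3 - 10*y, -2*z, -4)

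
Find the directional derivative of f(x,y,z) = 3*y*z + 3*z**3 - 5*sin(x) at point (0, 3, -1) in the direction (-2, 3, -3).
-53*sqrt(22)/22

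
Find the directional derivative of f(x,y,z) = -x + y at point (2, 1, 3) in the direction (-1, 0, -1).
sqrt(2)/2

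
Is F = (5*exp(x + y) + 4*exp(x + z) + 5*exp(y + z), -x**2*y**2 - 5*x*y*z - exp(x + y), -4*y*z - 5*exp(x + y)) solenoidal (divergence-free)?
No, ∇·F = -2*x**2*y - 5*x*z - 4*y + 4*exp(x + y) + 4*exp(x + z)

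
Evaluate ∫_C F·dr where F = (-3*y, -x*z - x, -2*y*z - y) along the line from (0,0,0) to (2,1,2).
-9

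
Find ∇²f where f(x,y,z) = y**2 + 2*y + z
2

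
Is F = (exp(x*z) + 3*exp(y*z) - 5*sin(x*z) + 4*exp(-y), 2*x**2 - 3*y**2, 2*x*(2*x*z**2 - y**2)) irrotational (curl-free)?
No, ∇×F = (-4*x*y, -8*x*z**2 + x*exp(x*z) - 5*x*cos(x*z) + 2*y**2 + 3*y*exp(y*z), 4*x - 3*z*exp(y*z) + 4*exp(-y))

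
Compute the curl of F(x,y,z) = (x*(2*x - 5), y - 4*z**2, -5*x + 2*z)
(8*z, 5, 0)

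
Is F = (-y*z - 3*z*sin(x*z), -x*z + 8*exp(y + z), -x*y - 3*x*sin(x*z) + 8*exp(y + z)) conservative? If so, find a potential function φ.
Yes, F is conservative. φ = -x*y*z + 8*exp(y + z) + 3*cos(x*z)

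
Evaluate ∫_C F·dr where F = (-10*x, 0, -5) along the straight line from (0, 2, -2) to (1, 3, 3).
-30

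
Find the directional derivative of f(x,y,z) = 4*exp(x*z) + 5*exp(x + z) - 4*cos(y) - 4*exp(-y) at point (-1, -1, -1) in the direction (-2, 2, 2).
4*sqrt(3)*(E - sin(1))/3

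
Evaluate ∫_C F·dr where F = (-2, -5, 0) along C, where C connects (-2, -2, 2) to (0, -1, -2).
-9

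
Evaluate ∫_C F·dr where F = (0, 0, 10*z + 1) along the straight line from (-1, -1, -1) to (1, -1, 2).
18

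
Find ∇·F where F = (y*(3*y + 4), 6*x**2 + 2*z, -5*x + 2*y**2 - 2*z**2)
-4*z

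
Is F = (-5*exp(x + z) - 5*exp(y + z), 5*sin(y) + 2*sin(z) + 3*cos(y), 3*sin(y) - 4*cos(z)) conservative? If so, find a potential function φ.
No, ∇×F = (3*cos(y) - 2*cos(z), -5*exp(x + z) - 5*exp(y + z), 5*exp(y + z)) ≠ 0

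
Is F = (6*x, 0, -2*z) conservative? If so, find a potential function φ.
Yes, F is conservative. φ = 3*x**2 - z**2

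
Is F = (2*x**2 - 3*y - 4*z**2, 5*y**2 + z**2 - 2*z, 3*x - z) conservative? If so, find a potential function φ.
No, ∇×F = (2 - 2*z, -8*z - 3, 3) ≠ 0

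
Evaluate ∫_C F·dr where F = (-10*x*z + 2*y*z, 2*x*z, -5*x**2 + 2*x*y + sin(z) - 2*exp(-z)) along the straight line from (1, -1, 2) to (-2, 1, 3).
-58 + cos(2) - 2*exp(-2) + 2*exp(-3) - cos(3)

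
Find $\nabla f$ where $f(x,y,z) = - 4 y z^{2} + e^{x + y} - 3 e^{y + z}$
(exp(x + y), -4*z**2 + exp(x + y) - 3*exp(y + z), -8*y*z - 3*exp(y + z))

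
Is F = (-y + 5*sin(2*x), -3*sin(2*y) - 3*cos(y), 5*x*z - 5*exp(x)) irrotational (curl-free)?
No, ∇×F = (0, -5*z + 5*exp(x), 1)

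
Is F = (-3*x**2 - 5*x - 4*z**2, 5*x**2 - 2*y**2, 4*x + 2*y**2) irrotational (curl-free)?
No, ∇×F = (4*y, -8*z - 4, 10*x)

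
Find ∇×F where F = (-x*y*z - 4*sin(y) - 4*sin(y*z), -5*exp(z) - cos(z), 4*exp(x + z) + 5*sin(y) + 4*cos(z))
(5*exp(z) - sin(z) + 5*cos(y), -x*y - 4*y*cos(y*z) - 4*exp(x + z), x*z + 4*z*cos(y*z) + 4*cos(y))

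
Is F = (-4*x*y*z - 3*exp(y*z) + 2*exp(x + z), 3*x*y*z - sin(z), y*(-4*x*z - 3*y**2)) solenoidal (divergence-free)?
No, ∇·F = -4*x*y + 3*x*z - 4*y*z + 2*exp(x + z)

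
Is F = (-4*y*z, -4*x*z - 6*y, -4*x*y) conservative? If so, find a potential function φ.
Yes, F is conservative. φ = y*(-4*x*z - 3*y)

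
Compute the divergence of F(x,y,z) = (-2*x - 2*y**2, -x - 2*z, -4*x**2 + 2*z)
0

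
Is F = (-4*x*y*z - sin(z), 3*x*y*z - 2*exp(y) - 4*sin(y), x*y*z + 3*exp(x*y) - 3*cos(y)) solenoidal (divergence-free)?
No, ∇·F = x*y + 3*x*z - 4*y*z - 2*exp(y) - 4*cos(y)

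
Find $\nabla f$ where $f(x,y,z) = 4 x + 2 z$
(4, 0, 2)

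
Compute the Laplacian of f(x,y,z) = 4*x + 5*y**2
10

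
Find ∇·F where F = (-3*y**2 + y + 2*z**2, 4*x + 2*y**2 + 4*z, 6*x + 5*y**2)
4*y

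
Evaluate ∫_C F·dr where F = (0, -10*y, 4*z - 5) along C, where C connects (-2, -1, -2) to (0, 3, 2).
-60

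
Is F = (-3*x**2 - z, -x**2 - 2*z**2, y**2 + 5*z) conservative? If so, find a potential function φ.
No, ∇×F = (2*y + 4*z, -1, -2*x) ≠ 0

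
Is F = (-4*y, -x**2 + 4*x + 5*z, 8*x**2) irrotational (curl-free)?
No, ∇×F = (-5, -16*x, 8 - 2*x)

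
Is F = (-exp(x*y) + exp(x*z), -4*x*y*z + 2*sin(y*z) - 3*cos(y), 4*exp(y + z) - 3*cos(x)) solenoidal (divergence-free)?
No, ∇·F = -4*x*z - y*exp(x*y) + z*exp(x*z) + 2*z*cos(y*z) + 4*exp(y + z) + 3*sin(y)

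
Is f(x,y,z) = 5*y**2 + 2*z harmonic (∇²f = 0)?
No, ∇²f = 10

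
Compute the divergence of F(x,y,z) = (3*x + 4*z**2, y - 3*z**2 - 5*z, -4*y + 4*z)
8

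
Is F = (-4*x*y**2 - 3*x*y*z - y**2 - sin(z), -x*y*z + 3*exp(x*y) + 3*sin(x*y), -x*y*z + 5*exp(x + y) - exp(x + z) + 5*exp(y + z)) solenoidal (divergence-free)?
No, ∇·F = -x*y - x*z + 3*x*exp(x*y) + 3*x*cos(x*y) - 4*y**2 - 3*y*z - exp(x + z) + 5*exp(y + z)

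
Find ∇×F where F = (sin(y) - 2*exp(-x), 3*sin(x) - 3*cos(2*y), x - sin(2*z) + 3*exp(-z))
(0, -1, 3*cos(x) - cos(y))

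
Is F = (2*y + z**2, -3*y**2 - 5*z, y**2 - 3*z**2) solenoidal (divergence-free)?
No, ∇·F = -6*y - 6*z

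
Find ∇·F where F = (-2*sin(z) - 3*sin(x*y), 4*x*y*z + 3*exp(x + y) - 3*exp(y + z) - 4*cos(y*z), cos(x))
4*x*z - 3*y*cos(x*y) + 4*z*sin(y*z) + 3*exp(x + y) - 3*exp(y + z)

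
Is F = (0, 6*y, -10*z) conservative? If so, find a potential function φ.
Yes, F is conservative. φ = 3*y**2 - 5*z**2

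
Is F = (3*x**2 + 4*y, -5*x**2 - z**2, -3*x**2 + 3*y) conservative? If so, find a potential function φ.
No, ∇×F = (2*z + 3, 6*x, -10*x - 4) ≠ 0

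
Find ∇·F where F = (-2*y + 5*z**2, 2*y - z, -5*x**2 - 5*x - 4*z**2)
2 - 8*z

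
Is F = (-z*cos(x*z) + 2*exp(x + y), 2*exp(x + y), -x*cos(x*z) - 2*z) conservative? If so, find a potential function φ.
Yes, F is conservative. φ = -z**2 + 2*exp(x + y) - sin(x*z)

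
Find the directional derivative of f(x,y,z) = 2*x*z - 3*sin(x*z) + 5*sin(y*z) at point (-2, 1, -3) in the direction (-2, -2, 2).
sqrt(3)*(20*cos(3) - 3*cos(6) + 2)/3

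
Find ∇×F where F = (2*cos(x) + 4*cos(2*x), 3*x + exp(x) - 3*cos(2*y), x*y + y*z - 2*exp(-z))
(x + z, -y, exp(x) + 3)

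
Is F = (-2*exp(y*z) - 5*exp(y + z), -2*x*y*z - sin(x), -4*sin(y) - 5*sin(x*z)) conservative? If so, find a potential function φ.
No, ∇×F = (2*x*y - 4*cos(y), -2*y*exp(y*z) + 5*z*cos(x*z) - 5*exp(y + z), -2*y*z + 2*z*exp(y*z) + 5*exp(y + z) - cos(x)) ≠ 0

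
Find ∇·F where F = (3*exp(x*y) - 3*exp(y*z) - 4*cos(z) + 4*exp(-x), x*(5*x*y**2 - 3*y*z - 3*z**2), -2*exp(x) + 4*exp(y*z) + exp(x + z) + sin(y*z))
((x*(10*x*y - 3*z) + 3*y*exp(x*y) + 4*y*exp(y*z) + y*cos(y*z) + exp(x + z))*exp(x) - 4)*exp(-x)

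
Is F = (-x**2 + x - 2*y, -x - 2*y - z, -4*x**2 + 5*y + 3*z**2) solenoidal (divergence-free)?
No, ∇·F = -2*x + 6*z - 1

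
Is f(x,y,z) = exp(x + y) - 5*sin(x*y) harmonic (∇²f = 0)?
No, ∇²f = 5*x**2*sin(x*y) + 5*y**2*sin(x*y) + 2*exp(x + y)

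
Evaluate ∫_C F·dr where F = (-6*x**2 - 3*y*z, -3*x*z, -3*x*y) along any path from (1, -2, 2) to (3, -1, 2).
-46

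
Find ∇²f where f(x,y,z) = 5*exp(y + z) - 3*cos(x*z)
3*x**2*cos(x*z) + 3*z**2*cos(x*z) + 10*exp(y + z)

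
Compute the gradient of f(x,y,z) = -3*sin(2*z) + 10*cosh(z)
(0, 0, -6*cos(2*z) + 10*sinh(z))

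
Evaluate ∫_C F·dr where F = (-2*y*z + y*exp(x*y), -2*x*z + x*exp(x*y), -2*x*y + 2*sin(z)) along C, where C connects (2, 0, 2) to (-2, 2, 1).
-2*cos(1) + 2*cos(2) + exp(-4) + 7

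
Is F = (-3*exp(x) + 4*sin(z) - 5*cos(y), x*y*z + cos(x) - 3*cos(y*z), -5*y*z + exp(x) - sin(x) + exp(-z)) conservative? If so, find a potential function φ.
No, ∇×F = (-x*y - 3*y*sin(y*z) - 5*z, -exp(x) + cos(x) + 4*cos(z), y*z - sin(x) - 5*sin(y)) ≠ 0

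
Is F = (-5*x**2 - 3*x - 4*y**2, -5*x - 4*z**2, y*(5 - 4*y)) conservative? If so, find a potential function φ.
No, ∇×F = (-8*y + 8*z + 5, 0, 8*y - 5) ≠ 0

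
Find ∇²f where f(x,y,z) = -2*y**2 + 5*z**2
6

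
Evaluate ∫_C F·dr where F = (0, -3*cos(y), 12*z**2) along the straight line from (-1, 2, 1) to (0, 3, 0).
-4 - 3*sin(3) + 3*sin(2)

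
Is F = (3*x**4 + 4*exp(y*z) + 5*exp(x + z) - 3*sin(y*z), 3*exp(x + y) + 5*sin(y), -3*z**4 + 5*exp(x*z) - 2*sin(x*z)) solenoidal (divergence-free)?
No, ∇·F = 12*x**3 + 5*x*exp(x*z) - 2*x*cos(x*z) - 12*z**3 + 3*exp(x + y) + 5*exp(x + z) + 5*cos(y)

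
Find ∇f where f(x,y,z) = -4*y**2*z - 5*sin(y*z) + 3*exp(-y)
(0, -8*y*z - 5*z*cos(y*z) - 3*exp(-y), -y*(4*y + 5*cos(y*z)))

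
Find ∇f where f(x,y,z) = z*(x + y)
(z, z, x + y)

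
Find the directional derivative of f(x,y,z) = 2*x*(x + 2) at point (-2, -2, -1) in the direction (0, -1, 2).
0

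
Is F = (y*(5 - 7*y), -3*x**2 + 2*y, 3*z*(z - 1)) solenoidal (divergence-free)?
No, ∇·F = 6*z - 1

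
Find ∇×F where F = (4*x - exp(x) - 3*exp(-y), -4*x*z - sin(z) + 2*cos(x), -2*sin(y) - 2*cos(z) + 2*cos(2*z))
(4*x - 2*cos(y) + cos(z), 0, -4*z - 2*sin(x) - 3*exp(-y))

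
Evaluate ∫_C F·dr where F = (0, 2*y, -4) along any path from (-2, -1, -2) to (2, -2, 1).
-9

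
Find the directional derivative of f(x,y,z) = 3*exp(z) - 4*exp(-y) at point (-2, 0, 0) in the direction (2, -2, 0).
-2*sqrt(2)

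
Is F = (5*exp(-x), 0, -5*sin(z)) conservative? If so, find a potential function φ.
Yes, F is conservative. φ = 5*cos(z) - 5*exp(-x)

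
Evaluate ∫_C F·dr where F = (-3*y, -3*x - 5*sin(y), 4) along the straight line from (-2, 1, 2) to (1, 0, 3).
3 - 5*cos(1)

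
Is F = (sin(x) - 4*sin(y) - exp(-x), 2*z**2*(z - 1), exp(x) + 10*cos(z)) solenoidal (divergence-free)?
No, ∇·F = -10*sin(z) + cos(x) + exp(-x)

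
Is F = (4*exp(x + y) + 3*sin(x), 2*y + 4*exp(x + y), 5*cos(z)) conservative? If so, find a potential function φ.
Yes, F is conservative. φ = y**2 + 4*exp(x + y) + 5*sin(z) - 3*cos(x)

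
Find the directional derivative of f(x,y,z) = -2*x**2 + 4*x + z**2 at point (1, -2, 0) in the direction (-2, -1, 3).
0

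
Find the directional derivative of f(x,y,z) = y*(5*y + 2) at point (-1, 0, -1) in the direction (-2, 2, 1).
4/3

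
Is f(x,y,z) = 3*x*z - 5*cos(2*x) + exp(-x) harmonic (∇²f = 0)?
No, ∇²f = 20*cos(2*x) + exp(-x)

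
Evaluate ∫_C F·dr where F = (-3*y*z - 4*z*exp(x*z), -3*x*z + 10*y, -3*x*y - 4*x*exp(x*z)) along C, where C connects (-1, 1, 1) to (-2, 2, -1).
4*(1 - exp(3))*exp(-1)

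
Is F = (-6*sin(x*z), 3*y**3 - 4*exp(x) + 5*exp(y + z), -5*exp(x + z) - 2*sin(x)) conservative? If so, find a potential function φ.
No, ∇×F = (-5*exp(y + z), -6*x*cos(x*z) + 5*exp(x + z) + 2*cos(x), -4*exp(x)) ≠ 0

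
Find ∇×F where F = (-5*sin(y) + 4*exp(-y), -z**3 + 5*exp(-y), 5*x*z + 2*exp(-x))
(3*z**2, -5*z + 2*exp(-x), 5*cos(y) + 4*exp(-y))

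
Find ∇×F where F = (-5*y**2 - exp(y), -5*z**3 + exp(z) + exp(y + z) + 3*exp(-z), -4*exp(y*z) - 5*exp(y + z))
(15*z**2 - 4*z*exp(y*z) - exp(z) - 6*exp(y + z) + 3*exp(-z), 0, 10*y + exp(y))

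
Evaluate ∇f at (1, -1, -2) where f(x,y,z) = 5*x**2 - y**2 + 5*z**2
(10, 2, -20)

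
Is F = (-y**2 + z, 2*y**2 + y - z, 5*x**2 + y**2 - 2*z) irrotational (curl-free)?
No, ∇×F = (2*y + 1, 1 - 10*x, 2*y)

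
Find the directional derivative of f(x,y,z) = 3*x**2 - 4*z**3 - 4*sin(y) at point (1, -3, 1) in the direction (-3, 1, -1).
-2*sqrt(11)*(2*cos(3) + 3)/11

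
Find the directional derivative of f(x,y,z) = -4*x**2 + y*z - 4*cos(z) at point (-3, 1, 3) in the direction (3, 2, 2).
8*sqrt(17)*(sin(3) + 10)/17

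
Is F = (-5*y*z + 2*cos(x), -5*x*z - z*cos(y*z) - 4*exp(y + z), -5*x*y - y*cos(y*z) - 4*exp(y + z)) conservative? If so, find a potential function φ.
Yes, F is conservative. φ = -5*x*y*z - 4*exp(y + z) + 2*sin(x) - sin(y*z)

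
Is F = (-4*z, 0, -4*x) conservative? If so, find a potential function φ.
Yes, F is conservative. φ = -4*x*z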